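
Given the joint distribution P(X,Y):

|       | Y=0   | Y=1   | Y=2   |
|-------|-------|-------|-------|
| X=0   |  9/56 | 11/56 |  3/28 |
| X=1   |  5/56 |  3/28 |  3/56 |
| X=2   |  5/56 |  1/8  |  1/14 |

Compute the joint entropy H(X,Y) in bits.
3.0711 bits

H(X,Y) = -Σ_{x,y} P(x,y) log₂ P(x,y). Per-cell terms -P(x,y)·log₂P(x,y):
  X=0: 0.42387, 0.46120, 0.34526
  X=1: 0.31120, 0.34526, 0.22620
  X=2: 0.31120, 0.37500, 0.27195
Sum of the 9 terms: H(X,Y) = 3.0711 bits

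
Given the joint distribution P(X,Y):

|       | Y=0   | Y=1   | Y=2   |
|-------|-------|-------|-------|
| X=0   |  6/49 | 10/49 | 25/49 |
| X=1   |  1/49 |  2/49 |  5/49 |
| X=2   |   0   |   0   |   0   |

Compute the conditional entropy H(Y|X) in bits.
1.3311 bits

H(Y|X) = H(X,Y) - H(X)

H(X,Y) = -Σ_{x,y} P(x,y) log₂ P(x,y). Per-cell terms -P(x,y)·log₂P(x,y):
  X=0: 0.3710, 0.4679, 0.4953
  X=1: 0.1146, 0.1884, 0.3360
  X=2: 0.0000, 0.0000, 0.0000
  (cells with P = 0 contribute 0)
Sum of the 9 terms: H(X,Y) = 1.9732 bits

Marginal of X (row sums):
  P(X=0) = 6/49 + 10/49 + 25/49 = 41/49
  P(X=1) = 1/49 + 2/49 + 5/49 = 8/49
  P(X=2) = 0 + 0 + 0 = 0
H(X) = -[(41/49)·log₂(41/49) + (8/49)·log₂(8/49)]   (outcomes with P = 0 contribute 0)
  = 0.2152 + 0.4269 = 0.6421 bits

H(Y|X) = H(X,Y) - H(X) = 1.9732 - 0.6421 = 1.3311 bits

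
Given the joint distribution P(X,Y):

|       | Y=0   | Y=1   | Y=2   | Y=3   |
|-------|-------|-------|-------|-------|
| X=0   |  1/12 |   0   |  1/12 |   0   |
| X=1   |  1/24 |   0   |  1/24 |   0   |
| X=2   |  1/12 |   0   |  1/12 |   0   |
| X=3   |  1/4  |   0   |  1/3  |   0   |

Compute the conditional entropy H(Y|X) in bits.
0.9914 bits

H(Y|X) = H(X,Y) - H(X)

H(X,Y) = -Σ_{x,y} P(x,y) log₂ P(x,y). Per-cell terms -P(x,y)·log₂P(x,y):
  X=0: 0.29875, 0.00000, 0.29875, 0.00000
  X=1: 0.19104, 0.00000, 0.19104, 0.00000
  X=2: 0.29875, 0.00000, 0.29875, 0.00000
  X=3: 0.50000, 0.00000, 0.52832, 0.00000
  (cells with P = 0 contribute 0)
Sum of the 16 terms: H(X,Y) = 2.6054 bits

Marginal of X (row sums):
  P(X=0) = 1/12 + 0 + 1/12 + 0 = 1/6
  P(X=1) = 1/24 + 0 + 1/24 + 0 = 1/12
  P(X=2) = 1/12 + 0 + 1/12 + 0 = 1/6
  P(X=3) = 1/4 + 0 + 1/3 + 0 = 7/12
H(X) = -[(1/6)·log₂(1/6) + (1/12)·log₂(1/12) + (1/6)·log₂(1/6) + (7/12)·log₂(7/12)]
  = 0.43083 + 0.29875 + 0.43083 + 0.45360 = 1.6140 bits

H(Y|X) = H(X,Y) - H(X) = 2.6054 - 1.6140 = 0.9914 bits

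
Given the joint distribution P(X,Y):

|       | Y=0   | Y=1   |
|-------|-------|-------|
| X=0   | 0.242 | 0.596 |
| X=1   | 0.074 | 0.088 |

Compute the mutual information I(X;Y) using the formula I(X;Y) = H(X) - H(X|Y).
0.0122 bits

I(X;Y) = H(X) - H(X|Y)

Marginal of X (row sums):
  P(X=0) = 0.242 + 0.596 = 0.838
  P(X=1) = 0.074 + 0.088 = 0.162
H(X) = -[0.838·log₂(0.838) + 0.162·log₂(0.162)]
  = 0.2137 + 0.4254 = 0.6391 bits

Marginal of Y (column sums):
  P(Y=0) = 0.242 + 0.074 = 0.316
  P(Y=1) = 0.596 + 0.088 = 0.684
H(X|Y) = Σ_y P(y)·H(X|Y=y):
  Y=0: P(Y=0) = 0.316, P(X|Y=0) = (121/158, 37/158) → H(X|Y=0) = 0.7852
  Y=1: P(Y=1) = 0.684, P(X|Y=1) = (149/171, 22/171) → H(X|Y=1) = 0.5537
H(X|Y) = 0.316·0.7852 + 0.684·0.5537 = 0.6269 bits

I(X;Y) = H(X) - H(X|Y) = 0.6391 - 0.6269 = 0.0122 bits

Cross-check via I(X;Y) = H(X) + H(Y) - H(X,Y): computing H(Y) from the column sums and H(X,Y) from the 4 cells in the same way gives H(Y) = 0.9000 bits and H(X,Y) = 1.5269 bits, so
I(X;Y) = 0.6391 + 0.9000 - 1.5269 = 0.0122 bits ✓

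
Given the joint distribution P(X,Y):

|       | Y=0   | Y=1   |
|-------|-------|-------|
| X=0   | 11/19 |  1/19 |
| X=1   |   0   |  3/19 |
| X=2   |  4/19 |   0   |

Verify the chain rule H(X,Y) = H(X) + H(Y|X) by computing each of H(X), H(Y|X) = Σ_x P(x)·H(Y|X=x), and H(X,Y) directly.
H(X) = 1.3124 bits, H(Y|X) = 0.2614 bits, H(X,Y) = 1.5738 bits

Marginal of X (row sums):
  P(X=0) = 11/19 + 1/19 = 12/19
  P(X=1) = 0 + 3/19 = 3/19
  P(X=2) = 4/19 + 0 = 4/19
H(X) = -[(12/19)·log₂(12/19) + (3/19)·log₂(3/19) + (4/19)·log₂(4/19)]
  = 0.41871 + 0.42047 + 0.47325 = 1.3124 bits

H(Y|X) = Σ_x P(x)·H(Y|X=x):
  X=0: P(X=0) = 12/19, P(Y|X=0) = (11/12, 1/12) → H(Y|X=0) = 0.41382
  X=1: P(X=1) = 3/19, P(Y|X=1) = (0, 1) → H(Y|X=1) = 0.00000
  X=2: P(X=2) = 4/19, P(Y|X=2) = (1, 0) → H(Y|X=2) = 0.00000
H(Y|X) = (12/19)·0.41382 + (3/19)·0.00000 + (4/19)·0.00000 = 0.2614 bits

H(X,Y) = -Σ_{x,y} P(x,y) log₂ P(x,y). Per-cell terms -P(x,y)·log₂P(x,y):
  X=0: 0.45650, 0.22358
  X=1: 0.00000, 0.42047
  X=2: 0.47325, 0.00000
  (cells with P = 0 contribute 0)
Sum of the 6 terms: H(X,Y) = 1.5738 bits

Chain rule check:
  H(X) + H(Y|X) = 1.3124 + 0.2614 = 1.5738 bits
  H(X,Y) = 1.5738 bits
✓ Chain rule verified.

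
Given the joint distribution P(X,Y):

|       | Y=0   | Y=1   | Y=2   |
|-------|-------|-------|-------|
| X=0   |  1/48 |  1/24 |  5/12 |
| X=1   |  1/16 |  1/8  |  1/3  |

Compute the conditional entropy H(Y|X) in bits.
0.9882 bits

H(Y|X) = H(X,Y) - H(X)

H(X,Y) = -Σ_{x,y} P(x,y) log₂ P(x,y). Per-cell terms -P(x,y)·log₂P(x,y):
  X=0: 0.116353, 0.191040, 0.526264
  X=1: 0.250000, 0.375000, 0.528321
Sum of the 6 terms: H(X,Y) = 1.98698 bits

Marginal of X (row sums):
  P(X=0) = 1/48 + 1/24 + 5/12 = 23/48
  P(X=1) = 1/16 + 1/8 + 1/3 = 25/48
H(X) = -[(23/48)·log₂(23/48) + (25/48)·log₂(25/48)]
  = 0.508588 + 0.490160 = 0.99875 bits

H(Y|X) = H(X,Y) - H(X) = 1.98698 - 0.99875 = 0.9882 bits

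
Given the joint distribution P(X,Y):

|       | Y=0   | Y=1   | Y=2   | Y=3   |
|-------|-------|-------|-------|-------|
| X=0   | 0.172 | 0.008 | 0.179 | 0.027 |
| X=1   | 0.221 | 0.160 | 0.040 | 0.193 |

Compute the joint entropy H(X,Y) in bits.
2.6256 bits

H(X,Y) = -Σ_{x,y} P(x,y) log₂ P(x,y). Per-cell terms -P(x,y)·log₂P(x,y):
  X=0: 0.43680, 0.05573, 0.44427, 0.14069
  X=1: 0.48131, 0.42302, 0.18575, 0.45805
Sum of the 8 terms: H(X,Y) = 2.6256 bits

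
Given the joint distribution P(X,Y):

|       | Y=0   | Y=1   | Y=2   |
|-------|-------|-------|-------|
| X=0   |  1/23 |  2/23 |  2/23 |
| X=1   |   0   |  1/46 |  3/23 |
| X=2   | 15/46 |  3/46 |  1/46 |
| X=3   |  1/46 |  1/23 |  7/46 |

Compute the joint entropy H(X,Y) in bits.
2.9471 bits

H(X,Y) = -Σ_{x,y} P(x,y) log₂ P(x,y). Per-cell terms -P(x,y)·log₂P(x,y):
  X=0: 0.19668, 0.30640, 0.30640
  X=1: 0.00000, 0.12008, 0.38330
  X=2: 0.52718, 0.25687, 0.12008
  X=3: 0.12008, 0.19668, 0.41334
  (cells with P = 0 contribute 0)
Sum of the 12 terms: H(X,Y) = 2.9471 bits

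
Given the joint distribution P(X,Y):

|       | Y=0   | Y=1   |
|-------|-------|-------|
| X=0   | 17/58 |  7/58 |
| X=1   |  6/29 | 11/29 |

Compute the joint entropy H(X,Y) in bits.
1.8879 bits

H(X,Y) = -Σ_{x,y} P(x,y) log₂ P(x,y). Per-cell terms -P(x,y)·log₂P(x,y):
  X=0: 0.5189, 0.3682
  X=1: 0.4703, 0.5305
Sum of the 4 terms: H(X,Y) = 1.8879 bits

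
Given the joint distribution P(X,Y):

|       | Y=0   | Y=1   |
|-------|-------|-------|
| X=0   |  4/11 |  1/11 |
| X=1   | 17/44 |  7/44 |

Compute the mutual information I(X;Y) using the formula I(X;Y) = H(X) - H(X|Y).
0.0081 bits

I(X;Y) = H(X) - H(X|Y)

Marginal of X (row sums):
  P(X=0) = 4/11 + 1/11 = 5/11
  P(X=1) = 17/44 + 7/44 = 6/11
H(X) = -[(5/11)·log₂(5/11) + (6/11)·log₂(6/11)]
  = 0.5170 + 0.4770 = 0.9940 bits

Marginal of Y (column sums):
  P(Y=0) = 4/11 + 17/44 = 3/4
  P(Y=1) = 1/11 + 7/44 = 1/4
H(X|Y) = Σ_y P(y)·H(X|Y=y):
  Y=0: P(Y=0) = 3/4, P(X|Y=0) = (16/33, 17/33) → H(X|Y=0) = 0.9993
  Y=1: P(Y=1) = 1/4, P(X|Y=1) = (4/11, 7/11) → H(X|Y=1) = 0.9457
H(X|Y) = (3/4)·0.9993 + (1/4)·0.9457 = 0.9859 bits

I(X;Y) = H(X) - H(X|Y) = 0.9940 - 0.9859 = 0.0081 bits

Cross-check via I(X;Y) = H(X) + H(Y) - H(X,Y): computing H(Y) from the column sums and H(X,Y) from the 4 cells in the same way gives H(Y) = 0.8113 bits and H(X,Y) = 1.7972 bits, so
I(X;Y) = 0.9940 + 0.8113 - 1.7972 = 0.0081 bits ✓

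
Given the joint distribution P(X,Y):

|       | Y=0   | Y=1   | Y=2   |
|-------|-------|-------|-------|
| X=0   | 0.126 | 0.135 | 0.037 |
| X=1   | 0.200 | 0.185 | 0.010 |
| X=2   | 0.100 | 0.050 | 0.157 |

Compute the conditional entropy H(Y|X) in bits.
1.3185 bits

H(Y|X) = H(X,Y) - H(X)

H(X,Y) = -Σ_{x,y} P(x,y) log₂ P(x,y). Per-cell terms -P(x,y)·log₂P(x,y):
  X=0: 0.3765515, 0.3900108, 0.1759842
  X=1: 0.4643856, 0.4503645, 0.0664386
  X=2: 0.3321928, 0.2160964, 0.4193727
Sum of the 9 terms: H(X,Y) = 2.891397 bits

Marginal of X (row sums):
  P(X=0) = 0.126 + 0.135 + 0.037 = 0.298
  P(X=1) = 0.200 + 0.185 + 0.010 = 0.395
  P(X=2) = 0.100 + 0.050 + 0.157 = 0.307
H(X) = -[0.298·log₂(0.298) + 0.395·log₂(0.395) + 0.307·log₂(0.307)]
  = 0.5204915 + 0.5293298 + 0.5230327 = 1.572854 bits

H(Y|X) = H(X,Y) - H(X) = 2.891397 - 1.572854 = 1.3185 bits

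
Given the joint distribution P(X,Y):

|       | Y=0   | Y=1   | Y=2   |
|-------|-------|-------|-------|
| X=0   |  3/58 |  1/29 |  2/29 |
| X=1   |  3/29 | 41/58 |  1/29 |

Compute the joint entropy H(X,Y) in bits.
1.5145 bits

H(X,Y) = -Σ_{x,y} P(x,y) log₂ P(x,y). Per-cell terms -P(x,y)·log₂P(x,y):
  X=0: 0.2210, 0.1675, 0.2661
  X=1: 0.3386, 0.3538, 0.1675
Sum of the 6 terms: H(X,Y) = 1.5145 bits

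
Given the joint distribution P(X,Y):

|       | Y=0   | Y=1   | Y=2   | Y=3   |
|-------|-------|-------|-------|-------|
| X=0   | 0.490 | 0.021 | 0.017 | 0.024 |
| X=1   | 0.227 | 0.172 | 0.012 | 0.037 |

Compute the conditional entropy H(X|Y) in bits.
0.8289 bits

H(X|Y) = H(X,Y) - H(Y)

H(X,Y) = -Σ_{x,y} P(x,y) log₂ P(x,y). Per-cell terms -P(x,y)·log₂P(x,y):
  X=0: 0.504282, 0.117043, 0.099931, 0.129140
  X=1: 0.485607, 0.436797, 0.076570, 0.175984
Sum of the 8 terms: H(X,Y) = 2.02535 bits

Marginal of Y (column sums):
  P(Y=0) = 0.490 + 0.227 = 0.717
  P(Y=1) = 0.021 + 0.172 = 0.193
  P(Y=2) = 0.017 + 0.012 = 0.029
  P(Y=3) = 0.024 + 0.037 = 0.061
H(Y) = -[0.717·log₂(0.717) + 0.193·log₂(0.193) + 0.029·log₂(0.029) + 0.061·log₂(0.061)]
  = 0.344128 + 0.458052 + 0.148126 + 0.246138 = 1.19644 bits

H(X|Y) = H(X,Y) - H(Y) = 2.02535 - 1.19644 = 0.8289 bits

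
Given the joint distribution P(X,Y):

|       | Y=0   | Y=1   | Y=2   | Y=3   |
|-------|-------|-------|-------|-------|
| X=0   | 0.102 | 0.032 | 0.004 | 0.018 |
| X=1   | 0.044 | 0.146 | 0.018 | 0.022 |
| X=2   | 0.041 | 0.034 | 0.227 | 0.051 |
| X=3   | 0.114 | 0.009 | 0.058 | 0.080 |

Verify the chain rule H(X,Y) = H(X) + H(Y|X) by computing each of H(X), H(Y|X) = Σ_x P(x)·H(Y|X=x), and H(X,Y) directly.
H(X) = 1.9419 bits, H(Y|X) = 1.5256 bits, H(X,Y) = 3.4675 bits

Marginal of X (row sums):
  P(X=0) = 0.102 + 0.032 + 0.004 + 0.018 = 0.156
  P(X=1) = 0.044 + 0.146 + 0.018 + 0.022 = 0.230
  P(X=2) = 0.041 + 0.034 + 0.227 + 0.051 = 0.353
  P(X=3) = 0.114 + 0.009 + 0.058 + 0.080 = 0.261
H(X) = -[0.156·log₂(0.156) + 0.230·log₂(0.230) + 0.353·log₂(0.353) + 0.261·log₂(0.261)]
  = 0.4181 + 0.4877 + 0.5303 + 0.5058 = 1.9419 bits

H(Y|X) = Σ_x P(x)·H(Y|X=x):
  X=0: P(X=0) = 0.156, P(Y|X=0) = (17/26, 8/39, 1/39, 3/26) → H(Y|X=0) = 1.3646
  X=1: P(X=1) = 0.230, P(Y|X=1) = (22/115, 73/115, 9/115, 11/115) → H(Y|X=1) = 1.4842
  X=2: P(X=2) = 0.353, P(Y|X=2) = (41/353, 34/353, 227/353, 51/353) → H(Y|X=2) = 1.4988
  X=3: P(X=3) = 0.261, P(Y|X=3) = (38/87, 1/29, 2/9, 80/261) → H(Y|X=3) = 1.6946
H(Y|X) = 0.156·1.3646 + 0.230·1.4842 + 0.353·1.4988 + 0.261·1.6946 = 1.5256 bits

H(X,Y) = -Σ_{x,y} P(x,y) log₂ P(x,y). Per-cell terms -P(x,y)·log₂P(x,y):
  X=0: 0.3359, 0.1589, 0.0319, 0.1043
  X=1: 0.1983, 0.4053, 0.1043, 0.1211
  X=2: 0.1889, 0.1659, 0.4856, 0.2190
  X=3: 0.3571, 0.0612, 0.2383, 0.2915
Sum of the 16 terms: H(X,Y) = 3.4675 bits

Chain rule check:
  H(X) + H(Y|X) = 1.9419 + 1.5256 = 3.4675 bits
  H(X,Y) = 3.4675 bits
✓ Chain rule verified.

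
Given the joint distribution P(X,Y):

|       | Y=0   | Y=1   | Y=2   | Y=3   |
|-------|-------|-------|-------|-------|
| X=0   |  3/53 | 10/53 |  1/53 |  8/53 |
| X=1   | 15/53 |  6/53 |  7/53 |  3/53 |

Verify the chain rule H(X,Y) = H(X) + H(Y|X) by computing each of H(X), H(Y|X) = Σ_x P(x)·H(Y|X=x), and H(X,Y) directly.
H(X) = 0.9791 bits, H(Y|X) = 1.7206 bits, H(X,Y) = 2.6997 bits

Marginal of X (row sums):
  P(X=0) = 3/53 + 10/53 + 1/53 + 8/53 = 22/53
  P(X=1) = 15/53 + 6/53 + 7/53 + 3/53 = 31/53
H(X) = -[(22/53)·log₂(22/53) + (31/53)·log₂(31/53)]
  = 0.526543 + 0.452556 = 0.9791 bits

H(Y|X) = Σ_x P(x)·H(Y|X=x):
  X=0: P(X=0) = 22/53, P(Y|X=0) = (3/22, 5/11, 1/22, 4/11) → H(Y|X=0) = 1.642424
  X=1: P(X=1) = 31/53, P(Y|X=1) = (15/31, 6/31, 7/31, 3/31) → H(Y|X=1) = 1.776148
H(Y|X) = (22/53)·1.642424 + (31/53)·1.776148 = 1.7206 bits

H(X,Y) = -Σ_{x,y} P(x,y) log₂ P(x,y). Per-cell terms -P(x,y)·log₂P(x,y):
  X=0: 0.234507, 0.453961, 0.108074, 0.411762
  X=1: 0.515386, 0.355807, 0.385735, 0.234507
Sum of the 8 terms: H(X,Y) = 2.6997 bits

Chain rule check:
  H(X) + H(Y|X) = 0.9791 + 1.7206 = 2.6997 bits
  H(X,Y) = 2.6997 bits
✓ Chain rule verified.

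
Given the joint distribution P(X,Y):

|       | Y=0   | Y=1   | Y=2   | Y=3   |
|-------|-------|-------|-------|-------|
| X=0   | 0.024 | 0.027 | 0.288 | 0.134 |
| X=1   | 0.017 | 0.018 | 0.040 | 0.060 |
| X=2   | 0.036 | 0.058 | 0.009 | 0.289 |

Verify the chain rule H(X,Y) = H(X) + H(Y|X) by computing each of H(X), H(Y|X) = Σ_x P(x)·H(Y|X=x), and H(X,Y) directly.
H(X) = 1.4305 bits, H(Y|X) = 1.3683 bits, H(X,Y) = 2.7988 bits

Marginal of X (row sums):
  P(X=0) = 0.024 + 0.027 + 0.288 + 0.134 = 0.473
  P(X=1) = 0.017 + 0.018 + 0.040 + 0.060 = 0.135
  P(X=2) = 0.036 + 0.058 + 0.009 + 0.289 = 0.392
H(X) = -[0.473·log₂(0.473) + 0.135·log₂(0.135) + 0.392·log₂(0.392)]
  = 0.51088 + 0.39001 + 0.52962 = 1.4305 bits

H(Y|X) = Σ_x P(x)·H(Y|X=x):
  X=0: P(X=0) = 0.473, P(Y|X=0) = (24/473, 27/473, 288/473, 134/473) → H(Y|X=0) = 1.40533
  X=1: P(X=1) = 0.135, P(Y|X=1) = (17/135, 2/15, 8/27, 4/9) → H(Y|X=1) = 1.80396
  X=2: P(X=2) = 0.392, P(Y|X=2) = (9/98, 29/196, 9/392, 289/392) → H(Y|X=2) = 1.17348
H(Y|X) = 0.473·1.40533 + 0.135·1.80396 + 0.392·1.17348 = 1.3683 bits

H(X,Y) = -Σ_{x,y} P(x,y) log₂ P(x,y). Per-cell terms -P(x,y)·log₂P(x,y):
  X=0: 0.12914, 0.14069, 0.51721, 0.38856
  X=1: 0.09993, 0.10433, 0.18575, 0.24353
  X=2: 0.17265, 0.23825, 0.06116, 0.51756
Sum of the 12 terms: H(X,Y) = 2.7988 bits

Chain rule check:
  H(X) + H(Y|X) = 1.4305 + 1.3683 = 2.7988 bits
  H(X,Y) = 2.7988 bits
✓ Chain rule verified.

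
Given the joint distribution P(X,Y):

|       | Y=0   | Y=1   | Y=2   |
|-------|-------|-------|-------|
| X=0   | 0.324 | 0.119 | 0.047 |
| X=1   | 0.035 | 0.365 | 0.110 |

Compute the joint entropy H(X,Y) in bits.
2.1499 bits

H(X,Y) = -Σ_{x,y} P(x,y) log₂ P(x,y). Per-cell terms -P(x,y)·log₂P(x,y):
  X=0: 0.52680, 0.36545, 0.20733
  X=1: 0.16928, 0.53072, 0.35029
Sum of the 6 terms: H(X,Y) = 2.1499 bits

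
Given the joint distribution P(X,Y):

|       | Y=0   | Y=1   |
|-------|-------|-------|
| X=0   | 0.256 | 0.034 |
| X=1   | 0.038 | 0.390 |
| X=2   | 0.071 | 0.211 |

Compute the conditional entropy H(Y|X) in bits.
0.5658 bits

H(Y|X) = H(X,Y) - H(X)

H(X,Y) = -Σ_{x,y} P(x,y) log₂ P(x,y). Per-cell terms -P(x,y)·log₂P(x,y):
  X=0: 0.5032, 0.1659
  X=1: 0.1793, 0.5298
  X=2: 0.2709, 0.4736
Sum of the 6 terms: H(X,Y) = 2.1227 bits

Marginal of X (row sums):
  P(X=0) = 0.256 + 0.034 = 0.290
  P(X=1) = 0.038 + 0.390 = 0.428
  P(X=2) = 0.071 + 0.211 = 0.282
H(X) = -[0.290·log₂(0.290) + 0.428·log₂(0.428) + 0.282·log₂(0.282)]
  = 0.5179 + 0.5240 + 0.5150 = 1.5569 bits

H(Y|X) = H(X,Y) - H(X) = 2.1227 - 1.5569 = 0.5658 bits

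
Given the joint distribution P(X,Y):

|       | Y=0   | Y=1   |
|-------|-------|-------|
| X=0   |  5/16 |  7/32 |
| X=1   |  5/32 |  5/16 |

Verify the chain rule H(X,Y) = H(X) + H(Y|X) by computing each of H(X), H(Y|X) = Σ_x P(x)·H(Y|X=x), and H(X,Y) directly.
H(X) = 0.9972 bits, H(Y|X) = 0.9497 bits, H(X,Y) = 1.9469 bits

Marginal of X (row sums):
  P(X=0) = 5/16 + 7/32 = 17/32
  P(X=1) = 5/32 + 5/16 = 15/32
H(X) = -[(17/32)·log₂(17/32) + (15/32)·log₂(15/32)]
  = 0.48479 + 0.51240 = 0.9972 bits

H(Y|X) = Σ_x P(x)·H(Y|X=x):
  X=0: P(X=0) = 17/32, P(Y|X=0) = (10/17, 7/17) → H(Y|X=0) = 0.97742
  X=1: P(X=1) = 15/32, P(Y|X=1) = (1/3, 2/3) → H(Y|X=1) = 0.91830
H(Y|X) = (17/32)·0.97742 + (15/32)·0.91830 = 0.9497 bits

H(X,Y) = -Σ_{x,y} P(x,y) log₂ P(x,y). Per-cell terms -P(x,y)·log₂P(x,y):
  X=0: 0.52440, 0.47964
  X=1: 0.41845, 0.52440
Sum of the 4 terms: H(X,Y) = 1.9469 bits

Chain rule check:
  H(X) + H(Y|X) = 0.9972 + 0.9497 = 1.9469 bits
  H(X,Y) = 1.9469 bits
✓ Chain rule verified.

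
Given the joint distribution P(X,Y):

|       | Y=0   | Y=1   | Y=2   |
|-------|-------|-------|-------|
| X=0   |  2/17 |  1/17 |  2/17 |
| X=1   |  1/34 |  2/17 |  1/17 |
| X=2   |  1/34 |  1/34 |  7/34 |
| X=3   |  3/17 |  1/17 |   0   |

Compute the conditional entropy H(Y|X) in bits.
1.1835 bits

H(Y|X) = H(X,Y) - H(X)

H(X,Y) = -Σ_{x,y} P(x,y) log₂ P(x,y). Per-cell terms -P(x,y)·log₂P(x,y):
  X=0: 0.3632309, 0.2404390, 0.3632309
  X=1: 0.1496313, 0.3632309, 0.2404390
  X=2: 0.1496313, 0.1496313, 0.4694340
  X=3: 0.4416177, 0.2404390, 0.0000000
  (cells with P = 0 contribute 0)
Sum of the 12 terms: H(X,Y) = 3.170955 bits

Marginal of X (row sums):
  P(X=0) = 2/17 + 1/17 + 2/17 = 5/17
  P(X=1) = 1/34 + 2/17 + 1/17 = 7/34
  P(X=2) = 1/34 + 1/34 + 7/34 = 9/34
  P(X=3) = 3/17 + 1/17 + 0 = 4/17
H(X) = -[(5/17)·log₂(5/17) + (7/34)·log₂(7/34) + (9/34)·log₂(9/34) + (4/17)·log₂(4/17)]
  = 0.5192749 + 0.4694340 + 0.5075835 + 0.4911677 = 1.987460 bits

H(Y|X) = H(X,Y) - H(X) = 3.170955 - 1.987460 = 1.1835 bits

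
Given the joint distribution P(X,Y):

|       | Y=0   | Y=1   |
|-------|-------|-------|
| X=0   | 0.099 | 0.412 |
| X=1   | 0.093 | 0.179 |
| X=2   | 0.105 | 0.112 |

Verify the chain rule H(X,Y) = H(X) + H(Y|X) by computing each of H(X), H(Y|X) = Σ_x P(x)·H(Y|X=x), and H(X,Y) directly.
H(X) = 1.4842 bits, H(Y|X) = 0.8313 bits, H(X,Y) = 2.3155 bits

Marginal of X (row sums):
  P(X=0) = 0.099 + 0.412 = 0.511
  P(X=1) = 0.093 + 0.179 = 0.272
  P(X=2) = 0.105 + 0.112 = 0.217
H(X) = -[0.511·log₂(0.511) + 0.272·log₂(0.272) + 0.217·log₂(0.217)]
  = 0.4950 + 0.5109 + 0.4783 = 1.4842 bits

H(Y|X) = Σ_x P(x)·H(Y|X=x):
  X=0: P(X=0) = 0.511, P(Y|X=0) = (99/511, 412/511) → H(Y|X=0) = 0.7092
  X=1: P(X=1) = 0.272, P(Y|X=1) = (93/272, 179/272) → H(Y|X=1) = 0.9266
  X=2: P(X=2) = 0.217, P(Y|X=2) = (15/31, 16/31) → H(Y|X=2) = 0.9992
H(Y|X) = 0.511·0.7092 + 0.272·0.9266 + 0.217·0.9992 = 0.8313 bits

H(X,Y) = -Σ_{x,y} P(x,y) log₂ P(x,y). Per-cell terms -P(x,y)·log₂P(x,y):
  X=0: 0.3303, 0.5271
  X=1: 0.3187, 0.4443
  X=2: 0.3414, 0.3537
Sum of the 6 terms: H(X,Y) = 2.3155 bits

Chain rule check:
  H(X) + H(Y|X) = 1.4842 + 0.8313 = 2.3155 bits
  H(X,Y) = 2.3155 bits
✓ Chain rule verified.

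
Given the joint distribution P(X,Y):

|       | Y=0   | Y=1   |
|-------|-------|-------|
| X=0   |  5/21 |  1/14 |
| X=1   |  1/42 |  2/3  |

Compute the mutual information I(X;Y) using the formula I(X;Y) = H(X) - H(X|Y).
0.4390 bits

I(X;Y) = H(X) - H(X|Y)

Marginal of X (row sums):
  P(X=0) = 5/21 + 1/14 = 13/42
  P(X=1) = 1/42 + 2/3 = 29/42
H(X) = -[(13/42)·log₂(13/42) + (29/42)·log₂(29/42)]
  = 0.523676 + 0.368947 = 0.89262 bits

Marginal of Y (column sums):
  P(Y=0) = 5/21 + 1/42 = 11/42
  P(Y=1) = 1/14 + 2/3 = 31/42
H(X|Y) = Σ_y P(y)·H(X|Y=y):
  Y=0: P(Y=0) = 11/42, P(X|Y=0) = (10/11, 1/11) → H(X|Y=0) = 0.439497
  Y=1: P(Y=1) = 31/42, P(X|Y=1) = (3/31, 28/31) → H(X|Y=1) = 0.458686
H(X|Y) = (11/42)·0.439497 + (31/42)·0.458686 = 0.45366 bits

I(X;Y) = H(X) - H(X|Y) = 0.89262 - 0.45366 = 0.4390 bits

Cross-check via I(X;Y) = H(X) + H(Y) - H(X,Y): computing H(Y) from the column sums and H(X,Y) from the 4 cells in the same way gives H(Y) = 0.82961 bits and H(X,Y) = 1.28327 bits, so
I(X;Y) = 0.89262 + 0.82961 - 1.28327 = 0.4390 bits ✓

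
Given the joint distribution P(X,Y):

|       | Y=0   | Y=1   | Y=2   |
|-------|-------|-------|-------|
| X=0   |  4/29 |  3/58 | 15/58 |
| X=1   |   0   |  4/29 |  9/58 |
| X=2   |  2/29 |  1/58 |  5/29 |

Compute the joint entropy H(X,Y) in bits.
2.7354 bits

H(X,Y) = -Σ_{x,y} P(x,y) log₂ P(x,y). Per-cell terms -P(x,y)·log₂P(x,y):
  X=0: 0.39420, 0.22102, 0.50459
  X=1: 0.00000, 0.39420, 0.41711
  X=2: 0.26607, 0.10100, 0.43725
  (cells with P = 0 contribute 0)
Sum of the 9 terms: H(X,Y) = 2.7354 bits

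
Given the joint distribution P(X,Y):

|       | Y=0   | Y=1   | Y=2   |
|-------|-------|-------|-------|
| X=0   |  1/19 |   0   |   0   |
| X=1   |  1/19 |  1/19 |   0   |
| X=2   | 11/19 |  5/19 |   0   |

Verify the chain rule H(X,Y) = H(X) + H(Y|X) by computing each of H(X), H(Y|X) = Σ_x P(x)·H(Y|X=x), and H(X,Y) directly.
H(X) = 0.7742 bits, H(Y|X) = 0.8598 bits, H(X,Y) = 1.6341 bits

Marginal of X (row sums):
  P(X=0) = 1/19 + 0 + 0 = 1/19
  P(X=1) = 1/19 + 1/19 + 0 = 2/19
  P(X=2) = 11/19 + 5/19 + 0 = 16/19
H(X) = -[(1/19)·log₂(1/19) + (2/19)·log₂(2/19) + (16/19)·log₂(16/19)]
  = 0.223575 + 0.341887 + 0.208781 = 0.7742 bits

H(Y|X) = Σ_x P(x)·H(Y|X=x):
  X=0: P(X=0) = 1/19, P(Y|X=0) = (1, 0, 0) → H(Y|X=0) = 0.000000
  X=1: P(X=1) = 2/19, P(Y|X=1) = (1/2, 1/2, 0) → H(Y|X=1) = 1.000000
  X=2: P(X=2) = 16/19, P(Y|X=2) = (11/16, 5/16, 0) → H(Y|X=2) = 0.896038
H(Y|X) = (1/19)·0.000000 + (2/19)·1.000000 + (16/19)·0.896038 = 0.8598 bits

H(X,Y) = -Σ_{x,y} P(x,y) log₂ P(x,y). Per-cell terms -P(x,y)·log₂P(x,y):
  X=0: 0.223575, 0.000000, 0.000000
  X=1: 0.223575, 0.223575, 0.000000
  X=2: 0.456498, 0.506842, 0.000000
  (cells with P = 0 contribute 0)
Sum of the 9 terms: H(X,Y) = 1.6341 bits

Chain rule check:
  H(X) + H(Y|X) = 0.7742 + 0.8598 = 1.6340 bits
  H(X,Y) = 1.6341 bits
✓ Chain rule verified (Δ = 0.0001 is 4-dp rounding noise: each of the three values was rounded independently).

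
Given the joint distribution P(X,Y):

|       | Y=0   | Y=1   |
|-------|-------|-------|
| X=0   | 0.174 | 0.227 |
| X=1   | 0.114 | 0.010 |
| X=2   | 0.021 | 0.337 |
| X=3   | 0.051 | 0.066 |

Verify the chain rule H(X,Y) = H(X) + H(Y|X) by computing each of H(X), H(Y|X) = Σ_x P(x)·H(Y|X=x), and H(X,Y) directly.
H(X) = 1.7948 bits, H(Y|X) = 0.6770 bits, H(X,Y) = 2.4718 bits

Marginal of X (row sums):
  P(X=0) = 0.174 + 0.227 = 0.401
  P(X=1) = 0.114 + 0.010 = 0.124
  P(X=2) = 0.021 + 0.337 = 0.358
  P(X=3) = 0.051 + 0.066 = 0.117
H(X) = -[0.401·log₂(0.401) + 0.124·log₂(0.124) + 0.358·log₂(0.358) + 0.117·log₂(0.117)]
  = 0.52865 + 0.37344 + 0.53054 + 0.36216 = 1.7948 bits

H(Y|X) = Σ_x P(x)·H(Y|X=x):
  X=0: P(X=0) = 0.401, P(Y|X=0) = (174/401, 227/401) → H(Y|X=0) = 0.98736
  X=1: P(X=1) = 0.124, P(Y|X=1) = (57/62, 5/62) → H(Y|X=1) = 0.40445
  X=2: P(X=2) = 0.358, P(Y|X=2) = (21/358, 337/358) → H(Y|X=2) = 0.32210
  X=3: P(X=3) = 0.117, P(Y|X=3) = (17/39, 22/39) → H(Y|X=3) = 0.98811
H(Y|X) = 0.401·0.98736 + 0.124·0.40445 + 0.358·0.32210 + 0.117·0.98811 = 0.6770 bits

H(X,Y) = -Σ_{x,y} P(x,y) log₂ P(x,y). Per-cell terms -P(x,y)·log₂P(x,y):
  X=0: 0.43897, 0.48561
  X=1: 0.35715, 0.06644
  X=2: 0.11704, 0.52881
  X=3: 0.21896, 0.25881
Sum of the 8 terms: H(X,Y) = 2.4718 bits

Chain rule check:
  H(X) + H(Y|X) = 1.7948 + 0.6770 = 2.4718 bits
  H(X,Y) = 2.4718 bits
✓ Chain rule verified.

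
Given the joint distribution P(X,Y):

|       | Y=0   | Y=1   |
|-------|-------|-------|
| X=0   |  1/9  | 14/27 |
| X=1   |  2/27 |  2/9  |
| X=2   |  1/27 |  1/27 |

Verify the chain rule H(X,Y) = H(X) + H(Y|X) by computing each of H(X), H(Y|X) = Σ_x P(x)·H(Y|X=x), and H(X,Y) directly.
H(X) = 1.2183 bits, H(Y|X) = 0.7377 bits, H(X,Y) = 1.9561 bits

Marginal of X (row sums):
  P(X=0) = 1/9 + 14/27 = 17/27
  P(X=1) = 2/27 + 2/9 = 8/27
  P(X=2) = 1/27 + 1/27 = 2/27
H(X) = -[(17/27)·log₂(17/27) + (8/27)·log₂(8/27) + (2/27)·log₂(2/27)]
  = 0.42023 + 0.51997 + 0.27814 = 1.2183 bits

H(Y|X) = Σ_x P(x)·H(Y|X=x):
  X=0: P(X=0) = 17/27, P(Y|X=0) = (3/17, 14/17) → H(Y|X=0) = 0.67229
  X=1: P(X=1) = 8/27, P(Y|X=1) = (1/4, 3/4) → H(Y|X=1) = 0.81128
  X=2: P(X=2) = 2/27, P(Y|X=2) = (1/2, 1/2) → H(Y|X=2) = 1.00000
H(Y|X) = (17/27)·0.67229 + (8/27)·0.81128 + (2/27)·1.00000 = 0.7377 bits

H(X,Y) = -Σ_{x,y} P(x,y) log₂ P(x,y). Per-cell terms -P(x,y)·log₂P(x,y):
  X=0: 0.35221, 0.49131
  X=1: 0.27814, 0.48221
  X=2: 0.17611, 0.17611
Sum of the 6 terms: H(X,Y) = 1.9561 bits

Chain rule check:
  H(X) + H(Y|X) = 1.2183 + 0.7377 = 1.9560 bits
  H(X,Y) = 1.9561 bits
✓ Chain rule verified (Δ = 0.0001 is 4-dp rounding noise: each of the three values was rounded independently).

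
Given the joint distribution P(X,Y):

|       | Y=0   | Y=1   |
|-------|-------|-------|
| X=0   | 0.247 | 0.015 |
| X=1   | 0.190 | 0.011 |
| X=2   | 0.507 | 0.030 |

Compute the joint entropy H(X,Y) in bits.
1.7646 bits

H(X,Y) = -Σ_{x,y} P(x,y) log₂ P(x,y). Per-cell terms -P(x,y)·log₂P(x,y):
  X=0: 0.4983, 0.0909
  X=1: 0.4552, 0.0716
  X=2: 0.4968, 0.1518
Sum of the 6 terms: H(X,Y) = 1.7646 bits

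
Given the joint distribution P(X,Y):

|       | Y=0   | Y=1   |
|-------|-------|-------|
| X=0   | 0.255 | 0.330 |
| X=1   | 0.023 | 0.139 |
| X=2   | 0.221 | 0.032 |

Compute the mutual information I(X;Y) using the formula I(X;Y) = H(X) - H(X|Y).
0.1879 bits

I(X;Y) = H(X) - H(X|Y)

Marginal of X (row sums):
  P(X=0) = 0.255 + 0.330 = 0.585
  P(X=1) = 0.023 + 0.139 = 0.162
  P(X=2) = 0.221 + 0.032 = 0.253
H(X) = -[0.585·log₂(0.585) + 0.162·log₂(0.162) + 0.253·log₂(0.253)]
  = 0.4525 + 0.4254 + 0.5016 = 1.3795 bits

Marginal of Y (column sums):
  P(Y=0) = 0.255 + 0.023 + 0.221 = 0.499
  P(Y=1) = 0.330 + 0.139 + 0.032 = 0.501
H(X|Y) = Σ_y P(y)·H(X|Y=y):
  Y=0: P(Y=0) = 0.499, P(X|Y=0) = (255/499, 23/499, 221/499) → H(X|Y=0) = 1.2200
  Y=1: P(Y=1) = 0.501, P(X|Y=1) = (110/167, 139/501, 32/501) → H(X|Y=1) = 1.1634
H(X|Y) = 0.499·1.2200 + 0.501·1.1634 = 1.1916 bits

I(X;Y) = H(X) - H(X|Y) = 1.3795 - 1.1916 = 0.1879 bits

Cross-check via I(X;Y) = H(X) + H(Y) - H(X,Y): computing H(Y) from the column sums and H(X,Y) from the 6 cells in the same way gives H(Y) = 1.0000 bits and H(X,Y) = 2.1916 bits, so
I(X;Y) = 1.3795 + 1.0000 - 2.1916 = 0.1879 bits ✓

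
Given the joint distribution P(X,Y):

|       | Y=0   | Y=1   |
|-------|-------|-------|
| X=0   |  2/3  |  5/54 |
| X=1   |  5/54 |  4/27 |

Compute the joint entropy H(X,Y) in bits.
1.4338 bits

H(X,Y) = -Σ_{x,y} P(x,y) log₂ P(x,y). Per-cell terms -P(x,y)·log₂P(x,y):
  X=0: 0.389975, 0.317867
  X=1: 0.317867, 0.408131
Sum of the 4 terms: H(X,Y) = 1.4338 bits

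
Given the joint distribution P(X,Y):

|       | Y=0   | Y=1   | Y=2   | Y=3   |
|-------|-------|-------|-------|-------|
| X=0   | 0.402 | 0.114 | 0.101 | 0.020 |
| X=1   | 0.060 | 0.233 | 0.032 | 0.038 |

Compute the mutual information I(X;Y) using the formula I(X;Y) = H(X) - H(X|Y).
0.2110 bits

I(X;Y) = H(X) - H(X|Y)

Marginal of X (row sums):
  P(X=0) = 0.402 + 0.114 + 0.101 + 0.020 = 0.637
  P(X=1) = 0.060 + 0.233 + 0.032 + 0.038 = 0.363
H(X) = -[0.637·log₂(0.637) + 0.363·log₂(0.363)]
  = 0.41445 + 0.53069 = 0.9451 bits

Marginal of Y (column sums):
  P(Y=0) = 0.402 + 0.060 = 0.462
  P(Y=1) = 0.114 + 0.233 = 0.347
  P(Y=2) = 0.101 + 0.032 = 0.133
  P(Y=3) = 0.020 + 0.038 = 0.058
H(X|Y) = Σ_y P(y)·H(X|Y=y):
  Y=0: P(Y=0) = 0.462, P(X|Y=0) = (67/77, 10/77) → H(X|Y=0) = 0.55708
  Y=1: P(Y=1) = 0.347, P(X|Y=1) = (114/347, 233/347) → H(X|Y=1) = 0.91342
  Y=2: P(Y=2) = 0.133, P(X|Y=2) = (101/133, 32/133) → H(X|Y=2) = 0.79604
  Y=3: P(Y=3) = 0.058, P(X|Y=3) = (10/29, 19/29) → H(X|Y=3) = 0.92936
H(X|Y) = 0.462·0.55708 + 0.347·0.91342 + 0.133·0.79604 + 0.058·0.92936 = 0.7341 bits

I(X;Y) = H(X) - H(X|Y) = 0.9451 - 0.7341 = 0.2110 bits

Cross-check via I(X;Y) = H(X) + H(Y) - H(X,Y): computing H(Y) from the column sums and H(X,Y) from the 8 cells in the same way gives H(Y) = 1.6699 bits and H(X,Y) = 2.4040 bits, so
I(X;Y) = 0.9451 + 1.6699 - 2.4040 = 0.2110 bits ✓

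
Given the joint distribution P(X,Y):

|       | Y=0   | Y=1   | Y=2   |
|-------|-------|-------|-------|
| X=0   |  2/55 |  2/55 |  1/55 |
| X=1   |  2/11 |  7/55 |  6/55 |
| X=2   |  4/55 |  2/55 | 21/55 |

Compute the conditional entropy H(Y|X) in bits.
1.2621 bits

H(Y|X) = H(X,Y) - H(X)

H(X,Y) = -Σ_{x,y} P(x,y) log₂ P(x,y). Per-cell terms -P(x,y)·log₂P(x,y):
  X=0: 0.17387, 0.17387, 0.10512
  X=1: 0.44717, 0.37851, 0.34870
  X=2: 0.27501, 0.17387, 0.53036
Sum of the 9 terms: H(X,Y) = 2.6065 bits

Marginal of X (row sums):
  P(X=0) = 2/55 + 2/55 + 1/55 = 1/11
  P(X=1) = 2/11 + 7/55 + 6/55 = 23/55
  P(X=2) = 4/55 + 2/55 + 21/55 = 27/55
H(X) = -[(1/11)·log₂(1/11) + (23/55)·log₂(23/55) + (27/55)·log₂(27/55)]
  = 0.31449 + 0.52599 + 0.50390 = 1.3444 bits

H(Y|X) = H(X,Y) - H(X) = 2.6065 - 1.3444 = 1.2621 bits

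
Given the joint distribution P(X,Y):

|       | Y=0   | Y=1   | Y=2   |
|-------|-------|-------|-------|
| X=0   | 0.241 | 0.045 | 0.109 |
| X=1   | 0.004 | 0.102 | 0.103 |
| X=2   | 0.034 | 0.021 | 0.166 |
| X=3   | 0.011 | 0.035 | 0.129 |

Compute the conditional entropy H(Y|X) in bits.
1.1624 bits

H(Y|X) = H(X,Y) - H(X)

H(X,Y) = -Σ_{x,y} P(x,y) log₂ P(x,y). Per-cell terms -P(x,y)·log₂P(x,y):
  X=0: 0.4947, 0.2013, 0.3485
  X=1: 0.0319, 0.3359, 0.3378
  X=2: 0.1659, 0.1170, 0.4301
  X=3: 0.0716, 0.1693, 0.3811
Sum of the 12 terms: H(X,Y) = 3.0851 bits

Marginal of X (row sums):
  P(X=0) = 0.241 + 0.045 + 0.109 = 0.395
  P(X=1) = 0.004 + 0.102 + 0.103 = 0.209
  P(X=2) = 0.034 + 0.021 + 0.166 = 0.221
  P(X=3) = 0.011 + 0.035 + 0.129 = 0.175
H(X) = -[0.395·log₂(0.395) + 0.209·log₂(0.209) + 0.221·log₂(0.221) + 0.175·log₂(0.175)]
  = 0.5293 + 0.4720 + 0.4813 + 0.4401 = 1.9227 bits

H(Y|X) = H(X,Y) - H(X) = 3.0851 - 1.9227 = 1.1624 bits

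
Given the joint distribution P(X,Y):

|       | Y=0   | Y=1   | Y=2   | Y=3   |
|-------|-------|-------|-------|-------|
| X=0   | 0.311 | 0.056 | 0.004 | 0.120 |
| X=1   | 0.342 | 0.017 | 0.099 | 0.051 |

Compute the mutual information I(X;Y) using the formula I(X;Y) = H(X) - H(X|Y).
0.1159 bits

I(X;Y) = H(X) - H(X|Y)

Marginal of X (row sums):
  P(X=0) = 0.311 + 0.056 + 0.004 + 0.120 = 0.491
  P(X=1) = 0.342 + 0.017 + 0.099 + 0.051 = 0.509
H(X) = -[0.491·log₂(0.491) + 0.509·log₂(0.509)]
  = 0.50387 + 0.49590 = 0.99977 bits

Marginal of Y (column sums):
  P(Y=0) = 0.311 + 0.342 = 0.653
  P(Y=1) = 0.056 + 0.017 = 0.073
  P(Y=2) = 0.004 + 0.099 = 0.103
  P(Y=3) = 0.120 + 0.051 = 0.171
H(X|Y) = Σ_y P(y)·H(X|Y=y):
  Y=0: P(Y=0) = 0.653, P(X|Y=0) = (311/653, 342/653) → H(X|Y=0) = 0.99837
  Y=1: P(Y=1) = 0.073, P(X|Y=1) = (56/73, 17/73) → H(X|Y=1) = 0.78299
  Y=2: P(Y=2) = 0.103, P(X|Y=2) = (4/103, 99/103) → H(X|Y=2) = 0.23692
  Y=3: P(Y=3) = 0.171, P(X|Y=3) = (40/57, 17/57) → H(X|Y=3) = 0.87914
H(X|Y) = 0.653·0.99837 + 0.073·0.78299 + 0.103·0.23692 + 0.171·0.87914 = 0.88383 bits

I(X;Y) = H(X) - H(X|Y) = 0.99977 - 0.88383 = 0.1159 bits

Cross-check via I(X;Y) = H(X) + H(Y) - H(X,Y): computing H(Y) from the column sums and H(X,Y) from the 8 cells in the same way gives H(Y) = 1.45060 bits and H(X,Y) = 2.33443 bits, so
I(X;Y) = 0.99977 + 1.45060 - 2.33443 = 0.1159 bits ✓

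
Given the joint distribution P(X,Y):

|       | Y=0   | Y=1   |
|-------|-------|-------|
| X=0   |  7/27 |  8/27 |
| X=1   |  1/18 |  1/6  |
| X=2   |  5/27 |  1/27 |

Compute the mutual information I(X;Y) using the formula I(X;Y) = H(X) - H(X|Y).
0.1215 bits

I(X;Y) = H(X) - H(X|Y)

Marginal of X (row sums):
  P(X=0) = 7/27 + 8/27 = 5/9
  P(X=1) = 1/18 + 1/6 = 2/9
  P(X=2) = 5/27 + 1/27 = 2/9
H(X) = -[(5/9)·log₂(5/9) + (2/9)·log₂(2/9) + (2/9)·log₂(2/9)]
  = 0.47111 + 0.48221 + 0.48221 = 1.4355 bits

Marginal of Y (column sums):
  P(Y=0) = 7/27 + 1/18 + 5/27 = 1/2
  P(Y=1) = 8/27 + 1/6 + 1/27 = 1/2
H(X|Y) = Σ_y P(y)·H(X|Y=y):
  Y=0: P(Y=0) = 1/2, P(X|Y=0) = (14/27, 1/9, 10/27) → H(X|Y=0) = 1.37425
  Y=1: P(Y=1) = 1/2, P(X|Y=1) = (16/27, 1/3, 2/27) → H(X|Y=1) = 1.25380
H(X|Y) = (1/2)·1.37425 + (1/2)·1.25380 = 1.3140 bits

I(X;Y) = H(X) - H(X|Y) = 1.4355 - 1.3140 = 0.1215 bits

Cross-check via I(X;Y) = H(X) + H(Y) - H(X,Y): computing H(Y) from the column sums and H(X,Y) from the 6 cells in the same way gives H(Y) = 1.0000 bits and H(X,Y) = 2.3140 bits, so
I(X;Y) = 1.4355 + 1.0000 - 2.3140 = 0.1215 bits ✓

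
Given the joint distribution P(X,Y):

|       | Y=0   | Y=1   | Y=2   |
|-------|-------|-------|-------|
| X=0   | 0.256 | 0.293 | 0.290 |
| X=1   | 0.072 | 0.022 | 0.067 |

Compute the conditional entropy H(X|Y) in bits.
0.6128 bits

H(X|Y) = H(X,Y) - H(Y)

H(X,Y) = -Σ_{x,y} P(x,y) log₂ P(x,y). Per-cell terms -P(x,y)·log₂P(x,y):
  X=0: 0.50324, 0.51891, 0.51790
  X=1: 0.27330, 0.12114, 0.26128
Sum of the 6 terms: H(X,Y) = 2.1958 bits

Marginal of Y (column sums):
  P(Y=0) = 0.256 + 0.072 = 0.328
  P(Y=1) = 0.293 + 0.022 = 0.315
  P(Y=2) = 0.290 + 0.067 = 0.357
H(Y) = -[0.328·log₂(0.328) + 0.315·log₂(0.315) + 0.357·log₂(0.357)]
  = 0.52750 + 0.52497 + 0.53050 = 1.5830 bits

H(X|Y) = H(X,Y) - H(Y) = 2.1958 - 1.5830 = 0.6128 bits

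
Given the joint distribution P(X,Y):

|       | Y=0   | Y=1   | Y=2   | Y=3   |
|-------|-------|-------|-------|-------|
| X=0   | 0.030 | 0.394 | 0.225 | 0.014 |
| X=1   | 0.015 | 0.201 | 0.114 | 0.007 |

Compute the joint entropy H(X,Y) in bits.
2.2150 bits

H(X,Y) = -Σ_{x,y} P(x,y) log₂ P(x,y). Per-cell terms -P(x,y)·log₂P(x,y):
  X=0: 0.1518, 0.5294, 0.4842, 0.0862
  X=1: 0.0909, 0.4653, 0.3571, 0.0501
Sum of the 8 terms: H(X,Y) = 2.2150 bits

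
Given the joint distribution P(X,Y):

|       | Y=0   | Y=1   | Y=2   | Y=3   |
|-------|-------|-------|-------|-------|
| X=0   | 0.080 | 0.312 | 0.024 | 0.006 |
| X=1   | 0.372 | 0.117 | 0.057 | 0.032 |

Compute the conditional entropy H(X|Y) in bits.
0.7620 bits

H(X|Y) = H(X,Y) - H(Y)

H(X,Y) = -Σ_{x,y} P(x,y) log₂ P(x,y). Per-cell terms -P(x,y)·log₂P(x,y):
  X=0: 0.2915, 0.5243, 0.1291, 0.0443
  X=1: 0.5307, 0.3622, 0.2356, 0.1589
Sum of the 8 terms: H(X,Y) = 2.2766 bits

Marginal of Y (column sums):
  P(Y=0) = 0.080 + 0.372 = 0.452
  P(Y=1) = 0.312 + 0.117 = 0.429
  P(Y=2) = 0.024 + 0.057 = 0.081
  P(Y=3) = 0.006 + 0.032 = 0.038
H(Y) = -[0.452·log₂(0.452) + 0.429·log₂(0.429) + 0.081·log₂(0.081) + 0.038·log₂(0.038)]
  = 0.5178 + 0.5238 + 0.2937 + 0.1793 = 1.5146 bits

H(X|Y) = H(X,Y) - H(Y) = 2.2766 - 1.5146 = 0.7620 bits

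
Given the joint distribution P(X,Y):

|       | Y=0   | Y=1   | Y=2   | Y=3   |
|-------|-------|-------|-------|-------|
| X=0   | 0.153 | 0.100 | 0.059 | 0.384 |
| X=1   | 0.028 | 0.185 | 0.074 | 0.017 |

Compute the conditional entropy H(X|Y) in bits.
0.6122 bits

H(X|Y) = H(X,Y) - H(Y)

H(X,Y) = -Σ_{x,y} P(x,y) log₂ P(x,y). Per-cell terms -P(x,y)·log₂P(x,y):
  X=0: 0.41438, 0.33219, 0.24091, 0.53024
  X=1: 0.14444, 0.45036, 0.27797, 0.09993
Sum of the 8 terms: H(X,Y) = 2.4904 bits

Marginal of Y (column sums):
  P(Y=0) = 0.153 + 0.028 = 0.181
  P(Y=1) = 0.100 + 0.185 = 0.285
  P(Y=2) = 0.059 + 0.074 = 0.133
  P(Y=3) = 0.384 + 0.017 = 0.401
H(Y) = -[0.181·log₂(0.181) + 0.285·log₂(0.285) + 0.133·log₂(0.133) + 0.401·log₂(0.401)]
  = 0.44633 + 0.51613 + 0.38710 + 0.52865 = 1.8782 bits

H(X|Y) = H(X,Y) - H(Y) = 2.4904 - 1.8782 = 0.6122 bits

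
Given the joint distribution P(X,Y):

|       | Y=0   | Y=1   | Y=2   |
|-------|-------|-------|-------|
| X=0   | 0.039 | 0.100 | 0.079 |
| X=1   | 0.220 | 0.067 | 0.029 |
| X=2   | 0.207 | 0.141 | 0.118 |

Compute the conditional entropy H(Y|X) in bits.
1.4091 bits

H(Y|X) = H(X,Y) - H(X)

H(X,Y) = -Σ_{x,y} P(x,y) log₂ P(x,y). Per-cell terms -P(x,y)·log₂P(x,y):
  X=0: 0.1825, 0.3322, 0.2893
  X=1: 0.4806, 0.2613, 0.1481
  X=2: 0.4704, 0.3985, 0.3638
Sum of the 9 terms: H(X,Y) = 2.9267 bits

Marginal of X (row sums):
  P(X=0) = 0.039 + 0.100 + 0.079 = 0.218
  P(X=1) = 0.220 + 0.067 + 0.029 = 0.316
  P(X=2) = 0.207 + 0.141 + 0.118 = 0.466
H(X) = -[0.218·log₂(0.218) + 0.316·log₂(0.316) + 0.466·log₂(0.466)]
  = 0.4791 + 0.5252 + 0.5133 = 1.5176 bits

H(Y|X) = H(X,Y) - H(X) = 2.9267 - 1.5176 = 1.4091 bits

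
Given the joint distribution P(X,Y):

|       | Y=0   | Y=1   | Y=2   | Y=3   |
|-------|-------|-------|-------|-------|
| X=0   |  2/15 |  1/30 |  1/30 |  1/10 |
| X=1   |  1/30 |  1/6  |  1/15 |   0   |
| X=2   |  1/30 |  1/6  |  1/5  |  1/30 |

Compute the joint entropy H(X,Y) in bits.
3.1241 bits

H(X,Y) = -Σ_{x,y} P(x,y) log₂ P(x,y). Per-cell terms -P(x,y)·log₂P(x,y):
  X=0: 0.38759, 0.16356, 0.16356, 0.33219
  X=1: 0.16356, 0.43083, 0.26046, 0.00000
  X=2: 0.16356, 0.43083, 0.46439, 0.16356
  (cells with P = 0 contribute 0)
Sum of the 12 terms: H(X,Y) = 3.1241 bits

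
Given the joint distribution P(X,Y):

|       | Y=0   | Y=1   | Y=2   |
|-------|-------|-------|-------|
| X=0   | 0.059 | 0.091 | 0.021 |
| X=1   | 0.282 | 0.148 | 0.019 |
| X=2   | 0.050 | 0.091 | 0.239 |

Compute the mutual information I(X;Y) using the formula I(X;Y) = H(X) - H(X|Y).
0.3277 bits

I(X;Y) = H(X) - H(X|Y)

Marginal of X (row sums):
  P(X=0) = 0.059 + 0.091 + 0.021 = 0.171
  P(X=1) = 0.282 + 0.148 + 0.019 = 0.449
  P(X=2) = 0.050 + 0.091 + 0.239 = 0.380
H(X) = -[0.171·log₂(0.171) + 0.449·log₂(0.449) + 0.380·log₂(0.380)]
  = 0.43570 + 0.51869 + 0.53045 = 1.4848 bits

Marginal of Y (column sums):
  P(Y=0) = 0.059 + 0.282 + 0.050 = 0.391
  P(Y=1) = 0.091 + 0.148 + 0.091 = 0.330
  P(Y=2) = 0.021 + 0.019 + 0.239 = 0.279
H(X|Y) = Σ_y P(y)·H(X|Y=y):
  Y=0: P(Y=0) = 0.391, P(X|Y=0) = (59/391, 282/391, 50/391) → H(X|Y=0) = 1.13117
  Y=1: P(Y=1) = 0.330, P(X|Y=1) = (91/330, 74/165, 91/330) → H(X|Y=1) = 1.54384
  Y=2: P(Y=2) = 0.279, P(X|Y=2) = (7/93, 19/279, 239/279) → H(X|Y=2) = 0.73611
H(X|Y) = 0.391·1.13117 + 0.330·1.54384 + 0.279·0.73611 = 1.1571 bits

I(X;Y) = H(X) - H(X|Y) = 1.4848 - 1.1571 = 0.3277 bits

Cross-check via I(X;Y) = H(X) + H(Y) - H(X,Y): computing H(Y) from the column sums and H(X,Y) from the 9 cells in the same way gives H(Y) = 1.5714 bits and H(X,Y) = 2.7285 bits, so
I(X;Y) = 1.4848 + 1.5714 - 2.7285 = 0.3277 bits ✓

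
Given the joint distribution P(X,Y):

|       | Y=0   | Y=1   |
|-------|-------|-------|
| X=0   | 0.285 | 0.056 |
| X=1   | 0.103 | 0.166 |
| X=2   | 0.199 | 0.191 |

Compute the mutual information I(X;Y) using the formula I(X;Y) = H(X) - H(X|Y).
0.1102 bits

I(X;Y) = H(X) - H(X|Y)

Marginal of X (row sums):
  P(X=0) = 0.285 + 0.056 = 0.341
  P(X=1) = 0.103 + 0.166 = 0.269
  P(X=2) = 0.199 + 0.191 = 0.390
H(X) = -[0.341·log₂(0.341) + 0.269·log₂(0.269) + 0.390·log₂(0.390)]
  = 0.52929 + 0.50957 + 0.52980 = 1.5687 bits

Marginal of Y (column sums):
  P(Y=0) = 0.285 + 0.103 + 0.199 = 0.587
  P(Y=1) = 0.056 + 0.166 + 0.191 = 0.413
H(X|Y) = Σ_y P(y)·H(X|Y=y):
  Y=0: P(Y=0) = 0.587, P(X|Y=0) = (285/587, 103/587, 199/587) → H(X|Y=0) = 1.47572
  Y=1: P(Y=1) = 0.413, P(X|Y=1) = (8/59, 166/413, 191/413) → H(X|Y=1) = 1.43393
H(X|Y) = 0.587·1.47572 + 0.413·1.43393 = 1.4585 bits

I(X;Y) = H(X) - H(X|Y) = 1.5687 - 1.4585 = 0.1102 bits

Cross-check via I(X;Y) = H(X) + H(Y) - H(X,Y): computing H(Y) from the column sums and H(X,Y) from the 6 cells in the same way gives H(Y) = 0.9780 bits and H(X,Y) = 2.4365 bits, so
I(X;Y) = 1.5687 + 0.9780 - 2.4365 = 0.1102 bits ✓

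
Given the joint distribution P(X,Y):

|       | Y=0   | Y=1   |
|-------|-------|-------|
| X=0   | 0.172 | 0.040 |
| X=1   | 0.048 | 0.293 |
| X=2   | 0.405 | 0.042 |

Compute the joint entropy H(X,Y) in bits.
2.0720 bits

H(X,Y) = -Σ_{x,y} P(x,y) log₂ P(x,y). Per-cell terms -P(x,y)·log₂P(x,y):
  X=0: 0.4368, 0.1858
  X=1: 0.2103, 0.5189
  X=2: 0.5281, 0.1921
Sum of the 6 terms: H(X,Y) = 2.0720 bits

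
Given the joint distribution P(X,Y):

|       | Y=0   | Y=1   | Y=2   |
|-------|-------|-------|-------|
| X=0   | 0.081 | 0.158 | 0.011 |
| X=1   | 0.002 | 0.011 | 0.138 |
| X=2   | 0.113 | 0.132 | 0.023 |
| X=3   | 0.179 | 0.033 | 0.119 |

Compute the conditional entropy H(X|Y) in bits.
1.5307 bits

H(X|Y) = H(X,Y) - H(Y)

H(X,Y) = -Σ_{x,y} P(x,y) log₂ P(x,y). Per-cell terms -P(x,y)·log₂P(x,y):
  X=0: 0.29370, 0.42060, 0.07157
  X=1: 0.01793, 0.07157, 0.39430
  X=2: 0.35545, 0.38562, 0.12517
  X=3: 0.44427, 0.16241, 0.36545
Sum of the 12 terms: H(X,Y) = 3.1080 bits

Marginal of Y (column sums):
  P(Y=0) = 0.081 + 0.002 + 0.113 + 0.179 = 0.375
  P(Y=1) = 0.158 + 0.011 + 0.132 + 0.033 = 0.334
  P(Y=2) = 0.011 + 0.138 + 0.023 + 0.119 = 0.291
H(Y) = -[0.375·log₂(0.375) + 0.334·log₂(0.334) + 0.291·log₂(0.291)]
  = 0.53064 + 0.52841 + 0.51824 = 1.5773 bits

H(X|Y) = H(X,Y) - H(Y) = 3.1080 - 1.5773 = 1.5307 bits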